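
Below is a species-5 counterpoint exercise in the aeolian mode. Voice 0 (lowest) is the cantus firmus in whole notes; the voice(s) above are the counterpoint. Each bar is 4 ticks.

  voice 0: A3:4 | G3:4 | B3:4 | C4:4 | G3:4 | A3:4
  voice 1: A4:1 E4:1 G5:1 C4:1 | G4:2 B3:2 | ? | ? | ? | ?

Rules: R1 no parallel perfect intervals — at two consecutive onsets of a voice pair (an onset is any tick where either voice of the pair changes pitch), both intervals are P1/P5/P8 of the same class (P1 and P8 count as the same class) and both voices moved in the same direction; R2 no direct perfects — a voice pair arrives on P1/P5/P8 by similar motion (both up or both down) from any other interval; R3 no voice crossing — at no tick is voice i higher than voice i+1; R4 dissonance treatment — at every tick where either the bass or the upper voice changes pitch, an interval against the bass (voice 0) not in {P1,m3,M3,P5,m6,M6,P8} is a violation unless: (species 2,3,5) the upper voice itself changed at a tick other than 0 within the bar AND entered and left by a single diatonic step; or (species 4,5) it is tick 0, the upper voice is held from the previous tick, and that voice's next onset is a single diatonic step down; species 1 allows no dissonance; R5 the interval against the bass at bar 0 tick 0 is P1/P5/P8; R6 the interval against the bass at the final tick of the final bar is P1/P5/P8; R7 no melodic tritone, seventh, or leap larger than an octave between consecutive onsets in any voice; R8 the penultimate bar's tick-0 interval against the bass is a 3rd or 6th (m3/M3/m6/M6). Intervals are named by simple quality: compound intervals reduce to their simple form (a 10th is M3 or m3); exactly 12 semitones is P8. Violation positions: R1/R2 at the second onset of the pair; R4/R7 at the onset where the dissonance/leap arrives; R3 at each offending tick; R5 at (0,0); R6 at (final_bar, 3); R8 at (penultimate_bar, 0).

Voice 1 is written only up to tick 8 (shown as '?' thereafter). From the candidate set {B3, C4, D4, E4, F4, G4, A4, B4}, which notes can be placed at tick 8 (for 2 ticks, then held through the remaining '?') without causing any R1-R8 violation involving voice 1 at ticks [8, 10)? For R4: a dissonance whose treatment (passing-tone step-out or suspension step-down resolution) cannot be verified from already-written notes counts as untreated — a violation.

B3: legal
C4: violates R4
D4: legal
E4: violates R4
F4: violates R4,R7
G4: legal
A4: violates R4,R7
B4: violates R2

{B3, D4, G4}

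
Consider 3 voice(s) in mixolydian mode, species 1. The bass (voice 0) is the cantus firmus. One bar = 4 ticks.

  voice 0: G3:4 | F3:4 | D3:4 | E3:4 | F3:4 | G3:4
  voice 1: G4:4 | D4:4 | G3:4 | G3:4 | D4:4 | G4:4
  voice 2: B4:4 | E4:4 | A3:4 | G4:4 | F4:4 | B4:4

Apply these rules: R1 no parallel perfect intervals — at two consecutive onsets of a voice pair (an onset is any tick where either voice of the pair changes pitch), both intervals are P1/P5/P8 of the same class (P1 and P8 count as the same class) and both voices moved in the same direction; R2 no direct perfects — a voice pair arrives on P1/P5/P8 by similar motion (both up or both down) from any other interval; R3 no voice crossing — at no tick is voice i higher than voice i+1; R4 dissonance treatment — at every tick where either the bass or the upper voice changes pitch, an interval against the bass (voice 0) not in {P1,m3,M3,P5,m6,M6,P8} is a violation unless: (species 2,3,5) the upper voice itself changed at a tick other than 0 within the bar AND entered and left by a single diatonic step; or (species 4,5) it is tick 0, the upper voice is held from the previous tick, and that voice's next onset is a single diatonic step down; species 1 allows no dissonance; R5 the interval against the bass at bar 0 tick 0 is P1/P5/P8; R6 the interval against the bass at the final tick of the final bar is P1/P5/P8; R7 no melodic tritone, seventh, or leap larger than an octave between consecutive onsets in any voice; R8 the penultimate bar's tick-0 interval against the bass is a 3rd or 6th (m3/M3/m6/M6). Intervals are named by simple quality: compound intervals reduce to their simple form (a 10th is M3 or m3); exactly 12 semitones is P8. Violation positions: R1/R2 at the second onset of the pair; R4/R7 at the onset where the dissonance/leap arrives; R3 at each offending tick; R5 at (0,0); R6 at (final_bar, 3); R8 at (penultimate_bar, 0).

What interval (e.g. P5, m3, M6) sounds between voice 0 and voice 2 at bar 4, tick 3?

P8

voice 0=F3 voice 2=F4 -> P8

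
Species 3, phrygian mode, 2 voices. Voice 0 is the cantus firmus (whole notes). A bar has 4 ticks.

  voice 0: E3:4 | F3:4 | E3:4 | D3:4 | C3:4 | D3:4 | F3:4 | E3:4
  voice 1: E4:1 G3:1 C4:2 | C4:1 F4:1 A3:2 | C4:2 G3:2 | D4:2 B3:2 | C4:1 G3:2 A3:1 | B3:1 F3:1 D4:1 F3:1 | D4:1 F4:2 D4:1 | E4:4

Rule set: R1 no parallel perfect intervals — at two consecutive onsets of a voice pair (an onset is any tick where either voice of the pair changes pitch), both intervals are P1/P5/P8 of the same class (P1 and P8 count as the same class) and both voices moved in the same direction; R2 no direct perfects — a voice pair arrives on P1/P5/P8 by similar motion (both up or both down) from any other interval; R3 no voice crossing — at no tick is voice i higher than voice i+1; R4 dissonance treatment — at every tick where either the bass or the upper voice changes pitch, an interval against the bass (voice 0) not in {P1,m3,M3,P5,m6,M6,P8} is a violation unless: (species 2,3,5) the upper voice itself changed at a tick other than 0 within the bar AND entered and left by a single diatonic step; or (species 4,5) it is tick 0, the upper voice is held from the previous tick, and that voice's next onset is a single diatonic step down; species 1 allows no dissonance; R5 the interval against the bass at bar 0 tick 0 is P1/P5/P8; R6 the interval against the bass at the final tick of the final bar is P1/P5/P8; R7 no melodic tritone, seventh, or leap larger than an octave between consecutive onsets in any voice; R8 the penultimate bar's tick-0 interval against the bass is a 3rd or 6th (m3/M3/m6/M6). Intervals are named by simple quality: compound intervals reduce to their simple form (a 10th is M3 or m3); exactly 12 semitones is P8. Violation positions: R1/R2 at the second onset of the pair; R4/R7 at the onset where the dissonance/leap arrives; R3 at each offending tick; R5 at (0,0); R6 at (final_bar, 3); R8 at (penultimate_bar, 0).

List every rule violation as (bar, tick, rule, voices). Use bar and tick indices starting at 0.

(5, 1, R7, (1,))

bar 0: v0=E3 v1=E4 downbeat P8
bar 1: v0=F3 v1=C4 downbeat P5
bar 2: v0=E3 v1=C4 downbeat m6
bar 3: v0=D3 v1=D4 downbeat P8
bar 4: v0=C3 v1=C4 downbeat P8
bar 5: v0=D3 v1=B3 downbeat M6
bar 6: v0=F3 v1=D4 downbeat M6
bar 7: v0=E3 v1=E4 downbeat P8
  -> R7 @ bar 5 tick 1 v(1,): B3->F3 leap 6st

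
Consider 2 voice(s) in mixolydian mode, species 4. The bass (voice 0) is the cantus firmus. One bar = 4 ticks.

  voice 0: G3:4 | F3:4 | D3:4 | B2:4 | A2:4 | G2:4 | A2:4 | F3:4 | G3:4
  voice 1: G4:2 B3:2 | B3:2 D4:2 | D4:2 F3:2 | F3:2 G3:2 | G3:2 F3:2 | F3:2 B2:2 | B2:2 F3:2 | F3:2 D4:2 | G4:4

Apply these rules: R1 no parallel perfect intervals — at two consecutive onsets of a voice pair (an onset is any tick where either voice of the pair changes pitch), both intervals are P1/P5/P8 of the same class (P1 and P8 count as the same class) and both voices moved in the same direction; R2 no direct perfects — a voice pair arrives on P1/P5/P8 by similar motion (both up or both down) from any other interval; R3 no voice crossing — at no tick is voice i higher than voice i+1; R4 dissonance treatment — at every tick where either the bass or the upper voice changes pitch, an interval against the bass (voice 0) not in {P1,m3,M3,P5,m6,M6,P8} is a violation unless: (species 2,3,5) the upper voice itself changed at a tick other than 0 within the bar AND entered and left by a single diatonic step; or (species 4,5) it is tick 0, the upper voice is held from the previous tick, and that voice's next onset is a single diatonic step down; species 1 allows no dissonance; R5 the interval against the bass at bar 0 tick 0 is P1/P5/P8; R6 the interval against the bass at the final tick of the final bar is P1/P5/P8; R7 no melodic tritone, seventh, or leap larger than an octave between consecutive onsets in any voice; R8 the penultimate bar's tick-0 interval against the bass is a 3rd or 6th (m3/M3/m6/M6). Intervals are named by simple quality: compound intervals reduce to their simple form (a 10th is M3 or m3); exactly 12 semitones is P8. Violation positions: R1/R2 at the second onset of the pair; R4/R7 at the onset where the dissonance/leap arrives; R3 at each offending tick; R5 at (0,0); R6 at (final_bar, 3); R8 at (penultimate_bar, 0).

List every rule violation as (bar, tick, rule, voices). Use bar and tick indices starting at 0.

(1, 0, R4, (0, 1))
(3, 0, R4, (0, 1))
(5, 0, R4, (0, 1))
(5, 2, R7, (1,))
(6, 0, R4, (0, 1))
(6, 2, R7, (1,))
(7, 0, R8, (0, 1))
(8, 0, R2, (0, 1))

bar 0: v0=G3 v1=G4 downbeat P8
bar 1: v0=F3 v1=B3 downbeat TT
bar 2: v0=D3 v1=D4 downbeat P8
bar 3: v0=B2 v1=F3 downbeat TT
bar 4: v0=A2 v1=G3 downbeat m7
bar 5: v0=G2 v1=F3 downbeat m7
bar 6: v0=A2 v1=B2 downbeat M2
bar 7: v0=F3 v1=F3 downbeat P1
bar 8: v0=G3 v1=G4 downbeat P8
  -> R4 @ bar 1 tick 0 v(0, 1): F3/B3 TT untreated
  -> R4 @ bar 3 tick 0 v(0, 1): B2/F3 TT untreated
  -> R4 @ bar 5 tick 0 v(0, 1): G2/F3 m7 untreated
  -> R7 @ bar 5 tick 2 v(1,): F3->B2 leap 6st
  -> R4 @ bar 6 tick 0 v(0, 1): A2/B2 M2 untreated
  -> R7 @ bar 6 tick 2 v(1,): B2->F3 leap 6st
  -> R8 @ bar 7 tick 0 v(0, 1): penult P1 not 3rd/6th
  -> R2 @ bar 8 tick 0 v(0, 1): F3/D4 M6 -> G3/G4 P8 similar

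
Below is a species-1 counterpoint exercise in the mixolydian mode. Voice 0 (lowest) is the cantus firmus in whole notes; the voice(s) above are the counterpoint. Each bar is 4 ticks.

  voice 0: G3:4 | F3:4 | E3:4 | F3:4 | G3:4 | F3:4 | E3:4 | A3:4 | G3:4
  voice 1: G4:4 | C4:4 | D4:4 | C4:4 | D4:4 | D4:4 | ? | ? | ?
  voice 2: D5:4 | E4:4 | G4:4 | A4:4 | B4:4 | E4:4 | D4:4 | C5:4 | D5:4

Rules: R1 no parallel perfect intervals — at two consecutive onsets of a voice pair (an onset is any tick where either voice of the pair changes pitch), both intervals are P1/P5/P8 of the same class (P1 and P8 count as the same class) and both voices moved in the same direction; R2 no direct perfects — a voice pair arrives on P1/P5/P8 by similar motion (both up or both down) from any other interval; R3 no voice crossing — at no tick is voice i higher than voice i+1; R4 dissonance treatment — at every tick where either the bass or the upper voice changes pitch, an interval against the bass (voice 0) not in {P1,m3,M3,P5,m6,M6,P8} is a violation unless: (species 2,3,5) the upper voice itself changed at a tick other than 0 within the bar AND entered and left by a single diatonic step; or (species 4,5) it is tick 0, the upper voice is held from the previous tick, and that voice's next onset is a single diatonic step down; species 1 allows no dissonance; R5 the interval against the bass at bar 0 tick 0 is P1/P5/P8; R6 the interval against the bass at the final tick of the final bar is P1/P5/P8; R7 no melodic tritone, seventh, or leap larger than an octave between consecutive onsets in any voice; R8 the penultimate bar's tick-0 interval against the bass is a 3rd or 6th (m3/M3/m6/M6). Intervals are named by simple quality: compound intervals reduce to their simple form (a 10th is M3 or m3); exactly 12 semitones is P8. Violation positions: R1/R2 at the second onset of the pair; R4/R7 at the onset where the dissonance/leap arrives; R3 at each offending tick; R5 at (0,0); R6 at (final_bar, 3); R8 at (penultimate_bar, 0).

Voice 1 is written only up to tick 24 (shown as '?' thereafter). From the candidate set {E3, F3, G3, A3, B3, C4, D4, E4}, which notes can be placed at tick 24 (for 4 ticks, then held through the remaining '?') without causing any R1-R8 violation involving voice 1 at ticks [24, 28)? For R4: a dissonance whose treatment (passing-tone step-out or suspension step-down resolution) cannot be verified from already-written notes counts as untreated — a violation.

{C4}

E3: violates R2,R7
F3: violates R4
G3: violates R2
A3: violates R4
B3: violates R2
C4: legal
D4: violates R4
E4: violates R3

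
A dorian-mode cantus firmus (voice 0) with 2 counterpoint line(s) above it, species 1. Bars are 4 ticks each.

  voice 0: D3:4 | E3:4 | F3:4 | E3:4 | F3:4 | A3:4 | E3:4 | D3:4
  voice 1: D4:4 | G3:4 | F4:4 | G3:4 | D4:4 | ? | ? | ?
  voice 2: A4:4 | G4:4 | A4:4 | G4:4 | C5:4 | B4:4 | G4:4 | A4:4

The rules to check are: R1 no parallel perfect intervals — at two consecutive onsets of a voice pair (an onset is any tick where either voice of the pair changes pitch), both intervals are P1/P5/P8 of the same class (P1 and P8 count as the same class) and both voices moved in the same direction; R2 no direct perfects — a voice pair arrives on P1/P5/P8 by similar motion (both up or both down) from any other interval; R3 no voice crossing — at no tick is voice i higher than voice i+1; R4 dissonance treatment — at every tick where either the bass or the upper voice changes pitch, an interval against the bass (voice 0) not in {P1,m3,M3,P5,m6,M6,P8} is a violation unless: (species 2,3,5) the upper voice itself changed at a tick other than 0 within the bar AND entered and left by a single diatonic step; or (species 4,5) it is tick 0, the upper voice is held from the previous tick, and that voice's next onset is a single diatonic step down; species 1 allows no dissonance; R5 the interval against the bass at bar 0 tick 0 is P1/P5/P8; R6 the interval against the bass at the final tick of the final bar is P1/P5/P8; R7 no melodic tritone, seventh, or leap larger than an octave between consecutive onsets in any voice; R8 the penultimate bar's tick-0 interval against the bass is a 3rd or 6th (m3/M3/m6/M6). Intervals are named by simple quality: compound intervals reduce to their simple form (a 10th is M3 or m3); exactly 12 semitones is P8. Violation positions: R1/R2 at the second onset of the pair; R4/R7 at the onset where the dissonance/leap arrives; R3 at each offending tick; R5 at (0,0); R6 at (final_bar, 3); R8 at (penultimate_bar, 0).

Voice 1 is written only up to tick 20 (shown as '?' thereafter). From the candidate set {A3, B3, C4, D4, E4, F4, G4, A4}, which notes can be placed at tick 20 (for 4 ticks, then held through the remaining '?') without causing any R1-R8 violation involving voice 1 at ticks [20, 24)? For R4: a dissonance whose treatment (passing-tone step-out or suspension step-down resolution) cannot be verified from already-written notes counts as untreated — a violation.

A3: legal
B3: violates R2,R4
C4: legal
D4: violates R4
E4: violates R2
F4: legal
G4: violates R4
A4: violates R2

{A3, C4, F4}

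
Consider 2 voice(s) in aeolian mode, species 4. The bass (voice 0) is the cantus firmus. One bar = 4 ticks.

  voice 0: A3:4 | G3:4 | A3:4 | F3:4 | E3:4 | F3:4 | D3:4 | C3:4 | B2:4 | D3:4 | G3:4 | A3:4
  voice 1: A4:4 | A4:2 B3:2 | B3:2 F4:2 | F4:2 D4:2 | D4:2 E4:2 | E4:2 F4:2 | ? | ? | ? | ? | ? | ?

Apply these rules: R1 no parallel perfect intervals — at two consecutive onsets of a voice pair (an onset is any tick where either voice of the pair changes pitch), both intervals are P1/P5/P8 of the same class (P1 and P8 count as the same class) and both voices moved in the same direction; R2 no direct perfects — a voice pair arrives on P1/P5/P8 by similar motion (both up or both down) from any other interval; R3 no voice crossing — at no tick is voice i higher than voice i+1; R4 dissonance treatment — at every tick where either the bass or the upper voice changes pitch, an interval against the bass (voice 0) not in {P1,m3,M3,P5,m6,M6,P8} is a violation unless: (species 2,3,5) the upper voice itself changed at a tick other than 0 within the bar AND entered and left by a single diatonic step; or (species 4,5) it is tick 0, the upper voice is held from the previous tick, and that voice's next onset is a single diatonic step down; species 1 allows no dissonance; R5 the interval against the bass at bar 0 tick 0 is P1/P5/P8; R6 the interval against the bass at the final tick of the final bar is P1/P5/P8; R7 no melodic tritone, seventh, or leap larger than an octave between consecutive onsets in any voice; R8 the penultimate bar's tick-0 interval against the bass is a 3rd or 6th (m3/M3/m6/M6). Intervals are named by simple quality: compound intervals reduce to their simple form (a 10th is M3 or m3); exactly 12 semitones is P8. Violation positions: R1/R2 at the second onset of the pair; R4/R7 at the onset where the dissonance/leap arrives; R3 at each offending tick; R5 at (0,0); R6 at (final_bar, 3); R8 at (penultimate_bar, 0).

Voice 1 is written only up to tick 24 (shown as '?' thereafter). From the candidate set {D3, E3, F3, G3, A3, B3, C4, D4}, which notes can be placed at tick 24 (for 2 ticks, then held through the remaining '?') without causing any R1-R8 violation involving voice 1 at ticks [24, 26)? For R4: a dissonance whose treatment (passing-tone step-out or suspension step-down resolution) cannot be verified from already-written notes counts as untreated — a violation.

{F3}

D3: violates R1,R7
E3: violates R4,R7
F3: legal
G3: violates R4,R7
A3: violates R2
B3: violates R7
C4: violates R4
D4: violates R1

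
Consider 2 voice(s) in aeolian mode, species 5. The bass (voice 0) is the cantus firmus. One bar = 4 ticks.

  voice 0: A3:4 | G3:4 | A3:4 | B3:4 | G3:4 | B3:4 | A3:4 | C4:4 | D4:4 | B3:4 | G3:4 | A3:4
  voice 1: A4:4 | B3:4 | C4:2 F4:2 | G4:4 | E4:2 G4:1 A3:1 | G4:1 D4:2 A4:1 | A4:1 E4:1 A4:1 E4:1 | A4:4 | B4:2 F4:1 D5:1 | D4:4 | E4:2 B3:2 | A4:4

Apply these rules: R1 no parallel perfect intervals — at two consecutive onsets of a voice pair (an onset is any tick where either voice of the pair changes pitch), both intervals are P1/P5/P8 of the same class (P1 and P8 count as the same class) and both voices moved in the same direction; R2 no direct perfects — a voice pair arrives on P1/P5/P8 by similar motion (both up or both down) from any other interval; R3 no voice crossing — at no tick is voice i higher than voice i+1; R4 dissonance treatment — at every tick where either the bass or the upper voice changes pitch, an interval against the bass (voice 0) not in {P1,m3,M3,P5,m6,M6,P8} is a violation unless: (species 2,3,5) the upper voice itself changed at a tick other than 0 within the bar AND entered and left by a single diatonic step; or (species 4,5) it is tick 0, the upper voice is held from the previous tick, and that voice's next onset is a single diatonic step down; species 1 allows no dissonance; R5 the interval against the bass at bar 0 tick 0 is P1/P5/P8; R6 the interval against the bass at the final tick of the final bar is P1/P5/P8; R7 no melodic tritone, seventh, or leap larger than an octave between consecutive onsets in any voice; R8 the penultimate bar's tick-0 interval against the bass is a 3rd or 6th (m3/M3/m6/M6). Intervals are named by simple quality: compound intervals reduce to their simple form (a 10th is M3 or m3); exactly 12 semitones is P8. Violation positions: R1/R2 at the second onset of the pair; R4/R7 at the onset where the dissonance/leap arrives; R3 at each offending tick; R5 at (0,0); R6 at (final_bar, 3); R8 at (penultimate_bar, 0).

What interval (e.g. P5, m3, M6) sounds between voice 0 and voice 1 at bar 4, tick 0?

M6

voice 0=G3 voice 1=E4 -> M6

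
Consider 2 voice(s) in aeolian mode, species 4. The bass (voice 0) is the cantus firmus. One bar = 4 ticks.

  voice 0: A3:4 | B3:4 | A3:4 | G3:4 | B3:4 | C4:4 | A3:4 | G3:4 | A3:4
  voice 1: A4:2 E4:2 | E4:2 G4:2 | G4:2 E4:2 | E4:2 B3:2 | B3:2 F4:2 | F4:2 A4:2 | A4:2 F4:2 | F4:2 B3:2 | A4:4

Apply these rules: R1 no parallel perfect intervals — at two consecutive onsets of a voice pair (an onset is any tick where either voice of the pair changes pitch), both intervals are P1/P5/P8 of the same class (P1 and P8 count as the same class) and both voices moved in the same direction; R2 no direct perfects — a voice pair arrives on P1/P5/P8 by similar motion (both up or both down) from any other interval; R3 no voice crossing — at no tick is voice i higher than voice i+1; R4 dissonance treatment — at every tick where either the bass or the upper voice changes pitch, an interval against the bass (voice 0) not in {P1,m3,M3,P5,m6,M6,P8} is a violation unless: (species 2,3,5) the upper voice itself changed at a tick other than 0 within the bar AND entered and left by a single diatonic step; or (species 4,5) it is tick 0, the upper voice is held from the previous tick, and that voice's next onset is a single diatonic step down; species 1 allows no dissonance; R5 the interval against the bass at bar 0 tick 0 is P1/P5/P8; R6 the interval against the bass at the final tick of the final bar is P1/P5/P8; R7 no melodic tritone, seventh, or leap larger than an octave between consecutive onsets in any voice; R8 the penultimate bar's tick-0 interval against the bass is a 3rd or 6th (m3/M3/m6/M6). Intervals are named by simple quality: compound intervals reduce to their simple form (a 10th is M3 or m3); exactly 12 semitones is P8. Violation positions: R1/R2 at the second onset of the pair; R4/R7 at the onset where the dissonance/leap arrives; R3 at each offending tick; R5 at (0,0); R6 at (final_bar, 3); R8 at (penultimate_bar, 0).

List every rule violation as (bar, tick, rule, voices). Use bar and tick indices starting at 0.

bar 0: v0=A3 v1=A4 downbeat P8
bar 1: v0=B3 v1=E4 downbeat P4
bar 2: v0=A3 v1=G4 downbeat m7
bar 3: v0=G3 v1=E4 downbeat M6
bar 4: v0=B3 v1=B3 downbeat P1
bar 5: v0=C4 v1=F4 downbeat P4
bar 6: v0=A3 v1=A4 downbeat P8
bar 7: v0=G3 v1=F4 downbeat m7
bar 8: v0=A3 v1=A4 downbeat P8
  -> R4 @ bar 1 tick 0 v(0, 1): B3/E4 P4 untreated
  -> R4 @ bar 2 tick 0 v(0, 1): A3/G4 m7 untreated
  -> R4 @ bar 4 tick 2 v(0, 1): B3/F4 TT untreated
  -> R7 @ bar 4 tick 2 v(1,): B3->F4 leap 6st
  -> R4 @ bar 5 tick 0 v(0, 1): C4/F4 P4 untreated
  -> R4 @ bar 7 tick 0 v(0, 1): G3/F4 m7 untreated
  -> R8 @ bar 7 tick 0 v(0, 1): penult m7 not 3rd/6th
  -> R7 @ bar 7 tick 2 v(1,): F4->B3 leap 6st
  -> R2 @ bar 8 tick 0 v(0, 1): G3/B3 M3 -> A3/A4 P8 similar
  -> R7 @ bar 8 tick 0 v(1,): B3->A4 leap 10st

(1, 0, R4, (0, 1))
(2, 0, R4, (0, 1))
(4, 2, R4, (0, 1))
(4, 2, R7, (1,))
(5, 0, R4, (0, 1))
(7, 0, R4, (0, 1))
(7, 0, R8, (0, 1))
(7, 2, R7, (1,))
(8, 0, R2, (0, 1))
(8, 0, R7, (1,))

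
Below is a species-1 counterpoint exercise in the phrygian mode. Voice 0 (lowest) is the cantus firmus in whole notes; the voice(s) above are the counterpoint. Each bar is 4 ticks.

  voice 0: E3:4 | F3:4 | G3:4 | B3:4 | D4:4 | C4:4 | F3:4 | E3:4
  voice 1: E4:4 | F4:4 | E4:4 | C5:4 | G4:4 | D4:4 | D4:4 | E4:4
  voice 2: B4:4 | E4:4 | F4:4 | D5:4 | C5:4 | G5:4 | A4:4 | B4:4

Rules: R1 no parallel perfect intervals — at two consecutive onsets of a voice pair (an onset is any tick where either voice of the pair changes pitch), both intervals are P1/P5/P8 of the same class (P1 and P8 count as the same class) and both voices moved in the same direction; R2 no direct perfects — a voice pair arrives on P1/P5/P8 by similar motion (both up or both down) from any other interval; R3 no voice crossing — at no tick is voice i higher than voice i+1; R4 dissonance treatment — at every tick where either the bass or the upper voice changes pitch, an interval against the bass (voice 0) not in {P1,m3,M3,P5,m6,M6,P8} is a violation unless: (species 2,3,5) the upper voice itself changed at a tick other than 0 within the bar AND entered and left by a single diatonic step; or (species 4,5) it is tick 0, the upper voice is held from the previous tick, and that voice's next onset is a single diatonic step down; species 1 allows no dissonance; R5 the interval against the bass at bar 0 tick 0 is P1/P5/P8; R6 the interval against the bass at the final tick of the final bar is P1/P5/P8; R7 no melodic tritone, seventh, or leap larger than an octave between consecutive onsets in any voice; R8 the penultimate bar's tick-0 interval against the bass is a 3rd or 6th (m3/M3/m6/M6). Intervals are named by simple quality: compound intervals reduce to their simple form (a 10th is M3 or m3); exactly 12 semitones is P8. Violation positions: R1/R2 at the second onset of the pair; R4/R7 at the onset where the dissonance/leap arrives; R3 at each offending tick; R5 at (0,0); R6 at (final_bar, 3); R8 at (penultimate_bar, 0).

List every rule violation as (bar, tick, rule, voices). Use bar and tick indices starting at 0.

bar 0: v0=E3 v1=E4 v2=B4 downbeat P5
bar 1: v0=F3 v1=F4 v2=E4 downbeat M7
bar 2: v0=G3 v1=E4 v2=F4 downbeat m7
bar 3: v0=B3 v1=C5 v2=D5 downbeat m3
bar 4: v0=D4 v1=G4 v2=C5 downbeat m7
bar 5: v0=C4 v1=D4 v2=G5 downbeat P5
bar 6: v0=F3 v1=D4 v2=A4 downbeat M3
bar 7: v0=E3 v1=E4 v2=B4 downbeat P5
  -> R1 @ bar 1 tick 0 v(0, 1): E3/E4 P8 -> F3/F4 P8 similar
  -> R3 @ bar 1 tick 0 v(1, 2): F4 above E4
  -> R4 @ bar 1 tick 0 v(0, 2): F3/E4 M7 untreated
  -> R3 @ bar 1 tick 1 v(1, 2): F4 above E4
  -> R3 @ bar 1 tick 2 v(1, 2): F4 above E4
  -> R3 @ bar 1 tick 3 v(1, 2): F4 above E4
  -> R4 @ bar 2 tick 0 v(0, 2): G3/F4 m7 untreated
  -> R4 @ bar 3 tick 0 v(0, 1): B3/C5 m2 untreated
  -> R4 @ bar 4 tick 0 v(0, 1): D4/G4 P4 untreated
  -> R4 @ bar 4 tick 0 v(0, 2): D4/C5 m7 untreated
  -> R4 @ bar 5 tick 0 v(0, 1): C4/D4 M2 untreated
  -> R7 @ bar 6 tick 0 v(2,): G5->A4 leap 10st
  -> R1 @ bar 7 tick 0 v(1, 2): D4/A4 P5 -> E4/B4 P5 similar

(1, 0, R1, (0, 1))
(1, 0, R3, (1, 2))
(1, 0, R4, (0, 2))
(1, 1, R3, (1, 2))
(1, 2, R3, (1, 2))
(1, 3, R3, (1, 2))
(2, 0, R4, (0, 2))
(3, 0, R4, (0, 1))
(4, 0, R4, (0, 1))
(4, 0, R4, (0, 2))
(5, 0, R4, (0, 1))
(6, 0, R7, (2,))
(7, 0, R1, (1, 2))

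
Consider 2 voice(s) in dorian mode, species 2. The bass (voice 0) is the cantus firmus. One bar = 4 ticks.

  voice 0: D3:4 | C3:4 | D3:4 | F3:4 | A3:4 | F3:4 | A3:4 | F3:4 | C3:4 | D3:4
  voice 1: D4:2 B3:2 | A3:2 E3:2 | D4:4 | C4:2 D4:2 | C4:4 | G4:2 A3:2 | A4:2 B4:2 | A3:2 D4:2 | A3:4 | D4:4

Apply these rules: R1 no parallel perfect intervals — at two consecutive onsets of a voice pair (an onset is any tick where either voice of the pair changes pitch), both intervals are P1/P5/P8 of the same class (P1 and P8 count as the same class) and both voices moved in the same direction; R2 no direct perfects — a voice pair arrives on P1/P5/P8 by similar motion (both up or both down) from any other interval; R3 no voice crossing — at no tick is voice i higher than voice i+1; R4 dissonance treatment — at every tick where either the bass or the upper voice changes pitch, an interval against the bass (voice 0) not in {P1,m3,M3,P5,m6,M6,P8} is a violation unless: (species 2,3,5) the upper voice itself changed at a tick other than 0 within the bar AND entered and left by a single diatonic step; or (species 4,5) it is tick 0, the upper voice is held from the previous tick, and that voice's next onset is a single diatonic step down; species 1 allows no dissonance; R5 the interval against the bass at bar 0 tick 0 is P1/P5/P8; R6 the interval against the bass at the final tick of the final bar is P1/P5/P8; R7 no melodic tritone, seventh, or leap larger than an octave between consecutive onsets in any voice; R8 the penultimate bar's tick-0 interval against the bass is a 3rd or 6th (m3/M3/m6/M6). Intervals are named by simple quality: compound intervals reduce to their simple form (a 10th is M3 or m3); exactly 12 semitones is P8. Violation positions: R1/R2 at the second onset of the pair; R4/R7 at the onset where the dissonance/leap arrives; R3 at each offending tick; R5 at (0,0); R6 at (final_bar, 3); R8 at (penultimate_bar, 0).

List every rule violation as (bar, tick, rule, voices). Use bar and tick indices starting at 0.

bar 0: v0=D3 v1=D4 downbeat P8
bar 1: v0=C3 v1=A3 downbeat M6
bar 2: v0=D3 v1=D4 downbeat P8
bar 3: v0=F3 v1=C4 downbeat P5
bar 4: v0=A3 v1=C4 downbeat m3
bar 5: v0=F3 v1=G4 downbeat M2
bar 6: v0=A3 v1=A4 downbeat P8
bar 7: v0=F3 v1=A3 downbeat M3
bar 8: v0=C3 v1=A3 downbeat M6
bar 9: v0=D3 v1=D4 downbeat P8
  -> R2 @ bar 2 tick 0 v(0, 1): C3/E3 M3 -> D3/D4 P8 similar
  -> R7 @ bar 2 tick 0 v(1,): E3->D4 leap 10st
  -> R4 @ bar 5 tick 0 v(0, 1): F3/G4 M2 untreated
  -> R7 @ bar 5 tick 2 v(1,): G4->A3 leap 10st
  -> R2 @ bar 6 tick 0 v(0, 1): F3/A3 M3 -> A3/A4 P8 similar
  -> R4 @ bar 6 tick 2 v(0, 1): A3/B4 M2 untreated
  -> R7 @ bar 7 tick 0 v(1,): B4->A3 leap 14st
  -> R2 @ bar 9 tick 0 v(0, 1): C3/A3 M6 -> D3/D4 P8 similar

(2, 0, R2, (0, 1))
(2, 0, R7, (1,))
(5, 0, R4, (0, 1))
(5, 2, R7, (1,))
(6, 0, R2, (0, 1))
(6, 2, R4, (0, 1))
(7, 0, R7, (1,))
(9, 0, R2, (0, 1))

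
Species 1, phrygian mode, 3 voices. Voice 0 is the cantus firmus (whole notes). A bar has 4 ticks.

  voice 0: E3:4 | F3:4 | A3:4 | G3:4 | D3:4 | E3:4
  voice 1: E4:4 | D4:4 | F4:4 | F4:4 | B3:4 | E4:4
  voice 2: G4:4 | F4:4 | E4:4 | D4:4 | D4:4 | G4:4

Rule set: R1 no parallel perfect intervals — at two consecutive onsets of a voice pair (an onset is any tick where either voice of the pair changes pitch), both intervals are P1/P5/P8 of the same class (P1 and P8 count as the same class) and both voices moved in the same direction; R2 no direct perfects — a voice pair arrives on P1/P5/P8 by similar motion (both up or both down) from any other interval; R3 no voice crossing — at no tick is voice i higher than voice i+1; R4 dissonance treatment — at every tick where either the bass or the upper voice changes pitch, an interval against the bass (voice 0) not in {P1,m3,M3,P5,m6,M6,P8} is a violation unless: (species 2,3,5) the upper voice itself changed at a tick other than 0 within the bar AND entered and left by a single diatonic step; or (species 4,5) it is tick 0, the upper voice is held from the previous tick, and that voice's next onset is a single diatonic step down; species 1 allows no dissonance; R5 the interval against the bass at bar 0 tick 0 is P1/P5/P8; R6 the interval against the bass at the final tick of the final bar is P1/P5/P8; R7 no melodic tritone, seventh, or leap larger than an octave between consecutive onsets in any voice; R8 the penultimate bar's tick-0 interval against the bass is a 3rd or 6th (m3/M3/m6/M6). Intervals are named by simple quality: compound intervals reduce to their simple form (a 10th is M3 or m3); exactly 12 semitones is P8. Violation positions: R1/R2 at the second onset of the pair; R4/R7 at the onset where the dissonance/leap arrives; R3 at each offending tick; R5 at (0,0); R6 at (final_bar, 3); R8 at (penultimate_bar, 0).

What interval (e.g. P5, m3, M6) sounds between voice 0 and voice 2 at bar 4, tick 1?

voice 0=D3 voice 2=D4 -> P8

P8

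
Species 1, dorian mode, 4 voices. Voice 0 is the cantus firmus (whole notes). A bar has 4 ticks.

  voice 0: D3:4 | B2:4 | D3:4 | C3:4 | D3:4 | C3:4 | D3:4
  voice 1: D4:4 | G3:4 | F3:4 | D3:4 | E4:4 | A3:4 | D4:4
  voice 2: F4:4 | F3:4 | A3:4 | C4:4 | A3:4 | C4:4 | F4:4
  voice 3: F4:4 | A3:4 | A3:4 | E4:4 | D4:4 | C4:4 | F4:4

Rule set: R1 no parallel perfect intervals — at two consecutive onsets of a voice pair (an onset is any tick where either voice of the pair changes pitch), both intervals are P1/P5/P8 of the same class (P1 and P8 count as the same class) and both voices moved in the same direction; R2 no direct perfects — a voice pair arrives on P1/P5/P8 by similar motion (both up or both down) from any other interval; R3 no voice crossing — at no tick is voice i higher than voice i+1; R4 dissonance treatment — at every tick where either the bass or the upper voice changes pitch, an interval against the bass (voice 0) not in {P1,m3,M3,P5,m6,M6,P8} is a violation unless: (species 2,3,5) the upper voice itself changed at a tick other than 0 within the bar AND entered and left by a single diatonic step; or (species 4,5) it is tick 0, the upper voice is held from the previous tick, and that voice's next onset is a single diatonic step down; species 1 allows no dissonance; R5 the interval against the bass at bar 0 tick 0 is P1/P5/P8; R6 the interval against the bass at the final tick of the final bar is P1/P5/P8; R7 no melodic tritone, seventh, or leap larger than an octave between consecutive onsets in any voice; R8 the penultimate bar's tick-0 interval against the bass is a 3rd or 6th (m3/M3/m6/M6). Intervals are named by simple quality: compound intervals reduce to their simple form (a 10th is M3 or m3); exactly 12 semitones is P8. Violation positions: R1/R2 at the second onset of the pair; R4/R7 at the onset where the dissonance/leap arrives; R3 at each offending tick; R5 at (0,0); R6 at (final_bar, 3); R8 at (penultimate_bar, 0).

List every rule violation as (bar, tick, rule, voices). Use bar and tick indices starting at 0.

bar 0: v0=D3 v1=D4 v2=F4 v3=F4 downbeat m3
bar 1: v0=B2 v1=G3 v2=F3 v3=A3 downbeat m7
bar 2: v0=D3 v1=F3 v2=A3 v3=A3 downbeat P5
bar 3: v0=C3 v1=D3 v2=C4 v3=E4 downbeat M3
bar 4: v0=D3 v1=E4 v2=A3 v3=D4 downbeat P8
bar 5: v0=C3 v1=A3 v2=C4 v3=C4 downbeat P8
bar 6: v0=D3 v1=D4 v2=F4 v3=F4 downbeat m3
  -> R5 @ bar 0 tick 0 v(0, 2): opens on m3
  -> R5 @ bar 0 tick 0 v(0, 3): opens on m3
  -> R3 @ bar 1 tick 0 v(1, 2): G3 above F3
  -> R4 @ bar 1 tick 0 v(0, 2): B2/F3 TT untreated
  -> R4 @ bar 1 tick 0 v(0, 3): B2/A3 m7 untreated
  -> R3 @ bar 1 tick 1 v(1, 2): G3 above F3
  -> R3 @ bar 1 tick 2 v(1, 2): G3 above F3
  -> R3 @ bar 1 tick 3 v(1, 2): G3 above F3
  -> R2 @ bar 2 tick 0 v(0, 2): B2/F3 TT -> D3/A3 P5 similar
  -> R4 @ bar 3 tick 0 v(0, 1): C3/D3 M2 untreated
  -> R3 @ bar 4 tick 0 v(1, 2): E4 above A3
  -> R4 @ bar 4 tick 0 v(0, 1): D3/E4 M2 untreated
  -> R7 @ bar 4 tick 0 v(1,): D3->E4 leap 14st
  -> R3 @ bar 4 tick 1 v(1, 2): E4 above A3
  -> R3 @ bar 4 tick 2 v(1, 2): E4 above A3
  -> R3 @ bar 4 tick 3 v(1, 2): E4 above A3
  -> R1 @ bar 5 tick 0 v(0, 3): D3/D4 P8 -> C3/C4 P8 similar
  -> R8 @ bar 5 tick 0 v(0, 2): penult P8 not 3rd/6th
  -> R8 @ bar 5 tick 0 v(0, 3): penult P8 not 3rd/6th
  -> R1 @ bar 6 tick 0 v(2, 3): C4/C4 P1 -> F4/F4 P1 similar
  -> R2 @ bar 6 tick 0 v(0, 1): C3/A3 M6 -> D3/D4 P8 similar
  -> R6 @ bar 6 tick 3 v(0, 2): closes on m3
  -> R6 @ bar 6 tick 3 v(0, 3): closes on m3

(0, 0, R5, (0, 2))
(0, 0, R5, (0, 3))
(1, 0, R3, (1, 2))
(1, 0, R4, (0, 2))
(1, 0, R4, (0, 3))
(1, 1, R3, (1, 2))
(1, 2, R3, (1, 2))
(1, 3, R3, (1, 2))
(2, 0, R2, (0, 2))
(3, 0, R4, (0, 1))
(4, 0, R3, (1, 2))
(4, 0, R4, (0, 1))
(4, 0, R7, (1,))
(4, 1, R3, (1, 2))
(4, 2, R3, (1, 2))
(4, 3, R3, (1, 2))
(5, 0, R1, (0, 3))
(5, 0, R8, (0, 2))
(5, 0, R8, (0, 3))
(6, 0, R1, (2, 3))
(6, 0, R2, (0, 1))
(6, 3, R6, (0, 2))
(6, 3, R6, (0, 3))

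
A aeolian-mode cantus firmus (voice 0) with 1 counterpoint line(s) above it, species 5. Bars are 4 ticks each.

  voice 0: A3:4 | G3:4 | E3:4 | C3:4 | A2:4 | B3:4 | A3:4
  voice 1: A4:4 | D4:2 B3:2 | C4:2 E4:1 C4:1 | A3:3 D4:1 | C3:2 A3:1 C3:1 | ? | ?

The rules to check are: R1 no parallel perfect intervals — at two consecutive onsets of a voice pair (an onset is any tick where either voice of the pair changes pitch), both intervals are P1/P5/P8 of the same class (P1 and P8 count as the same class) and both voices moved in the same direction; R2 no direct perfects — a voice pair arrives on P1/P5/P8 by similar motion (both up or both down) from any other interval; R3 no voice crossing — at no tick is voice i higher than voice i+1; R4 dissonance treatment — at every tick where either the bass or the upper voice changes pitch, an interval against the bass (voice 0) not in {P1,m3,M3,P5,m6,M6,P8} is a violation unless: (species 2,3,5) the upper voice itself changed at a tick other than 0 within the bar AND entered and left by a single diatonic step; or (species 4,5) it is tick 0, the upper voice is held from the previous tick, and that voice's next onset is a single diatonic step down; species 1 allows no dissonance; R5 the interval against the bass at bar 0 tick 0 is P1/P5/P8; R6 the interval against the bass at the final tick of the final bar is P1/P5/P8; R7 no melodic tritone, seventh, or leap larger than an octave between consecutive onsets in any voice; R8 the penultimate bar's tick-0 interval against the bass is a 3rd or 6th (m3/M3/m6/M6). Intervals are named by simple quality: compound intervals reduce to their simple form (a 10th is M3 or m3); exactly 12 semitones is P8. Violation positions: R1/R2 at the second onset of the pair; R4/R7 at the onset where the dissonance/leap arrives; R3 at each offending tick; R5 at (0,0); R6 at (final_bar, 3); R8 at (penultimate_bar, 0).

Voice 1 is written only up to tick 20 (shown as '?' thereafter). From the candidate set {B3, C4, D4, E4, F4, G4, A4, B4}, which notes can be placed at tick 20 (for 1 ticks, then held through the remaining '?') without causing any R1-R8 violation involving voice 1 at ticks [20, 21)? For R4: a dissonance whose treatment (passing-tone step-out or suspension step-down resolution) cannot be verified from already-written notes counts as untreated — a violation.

{}

B3: violates R2,R7,R8
C4: violates R4,R8
D4: violates R7
E4: violates R4,R7,R8
F4: violates R4,R7,R8
G4: violates R7
A4: violates R4,R7,R8
B4: violates R2,R7,R8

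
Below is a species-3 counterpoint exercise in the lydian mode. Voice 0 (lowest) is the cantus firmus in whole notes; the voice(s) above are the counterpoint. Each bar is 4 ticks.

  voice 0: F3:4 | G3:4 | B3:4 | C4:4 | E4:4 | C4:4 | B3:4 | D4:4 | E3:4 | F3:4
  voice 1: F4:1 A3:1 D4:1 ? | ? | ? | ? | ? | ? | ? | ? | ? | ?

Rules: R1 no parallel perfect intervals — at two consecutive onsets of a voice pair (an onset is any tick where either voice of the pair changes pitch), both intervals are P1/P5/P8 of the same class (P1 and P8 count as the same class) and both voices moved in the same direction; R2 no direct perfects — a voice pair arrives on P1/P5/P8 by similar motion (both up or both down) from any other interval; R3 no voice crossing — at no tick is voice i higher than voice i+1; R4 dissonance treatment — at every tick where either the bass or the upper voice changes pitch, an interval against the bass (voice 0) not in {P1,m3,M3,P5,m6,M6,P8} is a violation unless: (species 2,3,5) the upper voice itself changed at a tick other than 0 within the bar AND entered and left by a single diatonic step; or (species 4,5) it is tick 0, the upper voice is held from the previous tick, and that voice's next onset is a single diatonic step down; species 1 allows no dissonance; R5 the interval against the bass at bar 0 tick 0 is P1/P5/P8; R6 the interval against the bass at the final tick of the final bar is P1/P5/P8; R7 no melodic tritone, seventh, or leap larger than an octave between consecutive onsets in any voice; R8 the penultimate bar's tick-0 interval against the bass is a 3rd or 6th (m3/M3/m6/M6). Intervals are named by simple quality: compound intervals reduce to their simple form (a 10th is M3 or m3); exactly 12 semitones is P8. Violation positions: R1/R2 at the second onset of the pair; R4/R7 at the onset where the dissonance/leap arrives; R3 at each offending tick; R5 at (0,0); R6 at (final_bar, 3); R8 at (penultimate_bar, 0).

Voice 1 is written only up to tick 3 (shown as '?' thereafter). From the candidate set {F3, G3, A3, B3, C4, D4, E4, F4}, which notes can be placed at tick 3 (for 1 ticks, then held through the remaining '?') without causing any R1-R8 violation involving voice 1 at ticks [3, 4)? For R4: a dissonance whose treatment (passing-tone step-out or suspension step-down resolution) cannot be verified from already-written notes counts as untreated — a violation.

{A3, C4, D4, F3, F4}

F3: legal
G3: violates R4
A3: legal
B3: violates R4
C4: legal
D4: legal
E4: violates R4
F4: legal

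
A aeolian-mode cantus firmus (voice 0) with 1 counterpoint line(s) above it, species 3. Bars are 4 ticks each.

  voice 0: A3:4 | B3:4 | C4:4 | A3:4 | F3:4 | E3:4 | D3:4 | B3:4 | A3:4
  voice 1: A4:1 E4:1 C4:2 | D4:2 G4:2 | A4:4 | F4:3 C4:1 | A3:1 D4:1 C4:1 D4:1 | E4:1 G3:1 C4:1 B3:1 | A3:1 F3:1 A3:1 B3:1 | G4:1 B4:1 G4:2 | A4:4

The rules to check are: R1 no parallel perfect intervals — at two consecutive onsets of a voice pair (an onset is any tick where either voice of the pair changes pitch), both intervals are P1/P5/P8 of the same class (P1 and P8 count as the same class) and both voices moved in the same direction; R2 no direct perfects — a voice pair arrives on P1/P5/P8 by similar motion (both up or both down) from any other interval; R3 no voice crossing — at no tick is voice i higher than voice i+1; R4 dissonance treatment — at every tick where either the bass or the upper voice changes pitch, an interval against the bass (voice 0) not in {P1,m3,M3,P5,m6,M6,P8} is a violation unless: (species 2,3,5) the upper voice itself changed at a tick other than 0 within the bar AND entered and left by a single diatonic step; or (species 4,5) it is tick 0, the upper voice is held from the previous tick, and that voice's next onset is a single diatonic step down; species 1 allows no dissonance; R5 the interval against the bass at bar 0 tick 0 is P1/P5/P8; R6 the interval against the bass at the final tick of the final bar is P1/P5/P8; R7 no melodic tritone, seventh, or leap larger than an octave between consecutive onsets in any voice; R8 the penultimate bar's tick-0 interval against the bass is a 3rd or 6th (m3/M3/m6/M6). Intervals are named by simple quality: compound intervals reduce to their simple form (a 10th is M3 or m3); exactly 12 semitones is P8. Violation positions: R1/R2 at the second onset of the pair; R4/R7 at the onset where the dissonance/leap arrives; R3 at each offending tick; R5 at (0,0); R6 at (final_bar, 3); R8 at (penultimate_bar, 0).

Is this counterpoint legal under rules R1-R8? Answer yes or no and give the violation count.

bar 0: v0=A3 v1=A4 (P8)
bar 1: v0=B3 v1=D4 (m3)
bar 2: v0=C4 v1=A4 (M6)
bar 3: v0=A3 v1=F4 (m6)
bar 4: v0=F3 v1=A3 (M3)
bar 5: v0=E3 v1=E4 (P8)
bar 6: v0=D3 v1=A3 (P5)
bar 7: v0=B3 v1=G4 (m6)
bar 8: v0=A3 v1=A4 (P8)
  R1 @ bar6.0: E3/B3 P5 -> D3/A3 P5 similar

No (1 violations)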